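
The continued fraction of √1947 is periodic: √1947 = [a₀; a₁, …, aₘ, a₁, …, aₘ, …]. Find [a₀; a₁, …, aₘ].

a₀ = ⌊√1947⌋ = 44.
With m₀=0, d₀=1 and mₖ₊₁ = dₖaₖ − mₖ, dₖ₊₁ = (n − mₖ₊₁²)/dₖ, aₖ₊₁ = ⌊(a₀+mₖ₊₁)/dₖ₊₁⌋:
  k=1: m=44, d=11, a=8
  k=2: m=44, d=1, a=88
d=1 and a=2a₀=88 at k=2, so the next step gives (m, d) = (44, 11) again — its k=1 value — and the period has length 2.

[44; 8, 88]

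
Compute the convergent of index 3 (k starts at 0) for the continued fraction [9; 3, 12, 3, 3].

Using pₖ = aₖpₖ₋₁ + pₖ₋₂, qₖ = aₖqₖ₋₁ + qₖ₋₂ (with p₋₁=1, p₋₂=0, q₋₁=0, q₋₂=1):
  k=0: a=9, p=9, q=1
  k=1: a=3, p=28, q=3
  k=2: a=12, p=345, q=37
  k=3: a=3, p=1063, q=114

1063/114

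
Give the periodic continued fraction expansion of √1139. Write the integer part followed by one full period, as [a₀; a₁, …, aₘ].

[33; 1, 2, 1, 66]

a₀ = ⌊√1139⌋ = 33.
With m₀=0, d₀=1 and mₖ₊₁ = dₖaₖ − mₖ, dₖ₊₁ = (n − mₖ₊₁²)/dₖ, aₖ₊₁ = ⌊(a₀+mₖ₊₁)/dₖ₊₁⌋:
  k=1: m=33, d=50, a=1
  k=2: m=17, d=17, a=2
  k=3: m=17, d=50, a=1
  k=4: m=33, d=1, a=66
d=1 and a=2a₀=66 at k=4, so the next step gives (m, d) = (33, 50) again — its k=1 value — and the period has length 4.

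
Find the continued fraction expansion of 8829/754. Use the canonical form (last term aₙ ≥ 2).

[11; 1, 2, 2, 3, 1, 7, 3]

8829 = 11×754 + 535
754 = 1×535 + 219
535 = 2×219 + 97
219 = 2×97 + 25
97 = 3×25 + 22
25 = 1×22 + 3
22 = 7×3 + 1
3 = 3×1 + 0  (stop)
So 8829/754 = [11; 1, 2, 2, 3, 1, 7, 3].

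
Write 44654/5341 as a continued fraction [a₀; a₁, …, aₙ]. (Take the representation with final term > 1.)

44654 = 8·5341 + 1926
5341 = 2·1926 + 1489
1926 = 1·1489 + 437
1489 = 3·437 + 178
437 = 2·178 + 81
178 = 2·81 + 16
81 = 5·16 + 1
16 = 16·1 + 0  (stop)
So 44654/5341 = [8; 2, 1, 3, 2, 2, 5, 16].

[8; 2, 1, 3, 2, 2, 5, 16]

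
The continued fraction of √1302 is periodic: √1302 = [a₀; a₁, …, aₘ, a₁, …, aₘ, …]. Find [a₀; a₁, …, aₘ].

a₀ = ⌊√1302⌋ = 36.
With m₀=0, d₀=1 and mₖ₊₁ = dₖaₖ − mₖ, dₖ₊₁ = (n − mₖ₊₁²)/dₖ, aₖ₊₁ = ⌊(a₀+mₖ₊₁)/dₖ₊₁⌋:
  k=1: m=36, d=6, a=12
  k=2: m=36, d=1, a=72
d=1 and a=2a₀=72 at k=2, so the next step gives (m, d) = (36, 6) again — its k=1 value — and the period has length 2.

[36; 12, 72]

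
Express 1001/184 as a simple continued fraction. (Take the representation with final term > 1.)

1001 = 5×184 + 81
184 = 2×81 + 22
81 = 3×22 + 15
22 = 1×15 + 7
15 = 2×7 + 1
7 = 7×1 + 0  (stop)
So 1001/184 = [5; 2, 3, 1, 2, 7].

[5; 2, 3, 1, 2, 7]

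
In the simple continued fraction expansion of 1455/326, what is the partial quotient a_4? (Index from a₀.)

1455 = 4·326 + 151   →  a_0 = 4
326 = 2·151 + 24   →  a_1 = 2
151 = 6·24 + 7   →  a_2 = 6
24 = 3·7 + 3   →  a_3 = 3
7 = 2·3 + 1   →  a_4 = 2

2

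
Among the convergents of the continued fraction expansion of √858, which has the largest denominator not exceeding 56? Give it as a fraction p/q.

√858 = [29; 3, 2, 3, 58, …] (period length 4).
Convergents:
  p_0/q_0 = 29/1
  p_1/q_1 = 88/3
  p_2/q_2 = 205/7
  p_3/q_3 = 703/24
  p_4/q_4 = 40979/1399
q_3 = 24 ≤ 56 < 1399 = q_4, so the answer is 703/24.

703/24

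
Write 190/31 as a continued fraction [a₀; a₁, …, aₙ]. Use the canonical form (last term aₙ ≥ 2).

190 = 6*31 + 4
31 = 7*4 + 3
4 = 1*3 + 1
3 = 3*1 + 0  (stop)
So 190/31 = [6; 7, 1, 3].

[6; 7, 1, 3]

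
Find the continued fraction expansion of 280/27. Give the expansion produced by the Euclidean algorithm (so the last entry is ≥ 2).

280 = 10×27 + 10
27 = 2×10 + 7
10 = 1×7 + 3
7 = 2×3 + 1
3 = 3×1 + 0  (stop)
So 280/27 = [10; 2, 1, 2, 3].

[10; 2, 1, 2, 3]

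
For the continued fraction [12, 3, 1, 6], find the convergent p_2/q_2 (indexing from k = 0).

Using pₖ = aₖpₖ₋₁ + pₖ₋₂, qₖ = aₖqₖ₋₁ + qₖ₋₂ (with p₋₁=1, p₋₂=0, q₋₁=0, q₋₂=1):
  k=0: a=12, p=12, q=1
  k=1: a=3, p=37, q=3
  k=2: a=1, p=49, q=4

49/4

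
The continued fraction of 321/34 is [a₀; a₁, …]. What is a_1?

2

321 = 9·34 + 15   →  a_0 = 9
34 = 2·15 + 4   →  a_1 = 2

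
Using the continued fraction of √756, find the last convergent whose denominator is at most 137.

√756 = [27; 2, 54, …] (period length 2).
Convergents:
  p_0/q_0 = 27/1
  p_1/q_1 = 55/2
  p_2/q_2 = 2997/109
  p_3/q_3 = 6049/220
q_2 = 109 ≤ 137 < 220 = q_3, so the answer is 2997/109.

2997/109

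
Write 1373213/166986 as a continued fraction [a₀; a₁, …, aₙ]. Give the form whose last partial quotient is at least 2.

[8; 4, 2, 9, 17, 1, 11, 9]

1373213 = 8×166986 + 37325
166986 = 4×37325 + 17686
37325 = 2×17686 + 1953
17686 = 9×1953 + 109
1953 = 17×109 + 100
109 = 1×100 + 9
100 = 11×9 + 1
9 = 9×1 + 0  (stop)
So 1373213/166986 = [8; 4, 2, 9, 17, 1, 11, 9].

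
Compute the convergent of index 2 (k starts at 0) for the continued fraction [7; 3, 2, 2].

Using pₖ = aₖpₖ₋₁ + pₖ₋₂, qₖ = aₖqₖ₋₁ + qₖ₋₂ (with p₋₁=1, p₋₂=0, q₋₁=0, q₋₂=1):
  k=0: a=7, p=7, q=1
  k=1: a=3, p=22, q=3
  k=2: a=2, p=51, q=7

51/7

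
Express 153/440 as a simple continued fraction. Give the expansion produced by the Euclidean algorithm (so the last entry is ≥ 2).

153 = 0*440 + 153
440 = 2*153 + 134
153 = 1*134 + 19
134 = 7*19 + 1
19 = 19*1 + 0  (stop)
So 153/440 = [0; 2, 1, 7, 19].

[0; 2, 1, 7, 19]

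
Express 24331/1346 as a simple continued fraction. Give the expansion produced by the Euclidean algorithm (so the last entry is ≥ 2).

24331 = 18×1346 + 103
1346 = 13×103 + 7
103 = 14×7 + 5
7 = 1×5 + 2
5 = 2×2 + 1
2 = 2×1 + 0  (stop)
So 24331/1346 = [18; 13, 14, 1, 2, 2].

[18; 13, 14, 1, 2, 2]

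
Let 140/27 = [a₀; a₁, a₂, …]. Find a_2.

2

140 = 5·27 + 5   →  a_0 = 5
27 = 5·5 + 2   →  a_1 = 5
5 = 2·2 + 1   →  a_2 = 2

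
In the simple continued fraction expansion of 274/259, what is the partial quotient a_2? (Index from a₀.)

274 = 1·259 + 15   →  a_0 = 1
259 = 17·15 + 4   →  a_1 = 17
15 = 3·4 + 3   →  a_2 = 3

3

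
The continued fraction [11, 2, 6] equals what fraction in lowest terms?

149/13

Fold from the inside: start with 6/1.
  2 + 1/6 = 13/6
  11 + 6/13 = 149/13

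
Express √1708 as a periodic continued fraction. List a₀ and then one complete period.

a₀ = ⌊√1708⌋ = 41.
With m₀=0, d₀=1 and mₖ₊₁ = dₖaₖ − mₖ, dₖ₊₁ = (n − mₖ₊₁²)/dₖ, aₖ₊₁ = ⌊(a₀+mₖ₊₁)/dₖ₊₁⌋:
  k=1: m=41, d=27, a=3
  k=2: m=40, d=4, a=20
  k=3: m=40, d=27, a=3
  k=4: m=41, d=1, a=82
d=1 and a=2a₀=82 at k=4, so the next step gives (m, d) = (41, 27) again — its k=1 value — and the period has length 4.

[41; 3, 20, 3, 82]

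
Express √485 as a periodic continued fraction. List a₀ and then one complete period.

a₀ = ⌊√485⌋ = 22.
With m₀=0, d₀=1 and mₖ₊₁ = dₖaₖ − mₖ, dₖ₊₁ = (n − mₖ₊₁²)/dₖ, aₖ₊₁ = ⌊(a₀+mₖ₊₁)/dₖ₊₁⌋:
  k=1: m=22, d=1, a=44
d=1 and a=2a₀=44 at k=1, so the next step gives (m, d) = (22, 1) again — its k=1 value — and the period has length 1.

[22; 44]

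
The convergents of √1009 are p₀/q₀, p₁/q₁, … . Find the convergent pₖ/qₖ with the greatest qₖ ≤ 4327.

√1009 = [31; 1, 3, 3, 1, 62, …] (period length 5).
Convergents:
  p_0/q_0 = 31/1
  p_1/q_1 = 32/1
  p_2/q_2 = 127/4
  p_3/q_3 = 413/13
  p_4/q_4 = 540/17
  p_5/q_5 = 33893/1067
  p_6/q_6 = 34433/1084
  p_7/q_7 = 137192/4319
  p_8/q_8 = 446009/14041
q_7 = 4319 ≤ 4327 < 14041 = q_8, so the answer is 137192/4319.

137192/4319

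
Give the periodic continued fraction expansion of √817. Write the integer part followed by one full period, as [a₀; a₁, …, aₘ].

a₀ = ⌊√817⌋ = 28.
With m₀=0, d₀=1 and mₖ₊₁ = dₖaₖ − mₖ, dₖ₊₁ = (n − mₖ₊₁²)/dₖ, aₖ₊₁ = ⌊(a₀+mₖ₊₁)/dₖ₊₁⌋:
  k=1: m=28, d=33, a=1
  k=2: m=5, d=24, a=1
  k=3: m=19, d=19, a=2
  k=4: m=19, d=24, a=1
  k=5: m=5, d=33, a=1
  k=6: m=28, d=1, a=56
d=1 and a=2a₀=56 at k=6, so the next step gives (m, d) = (28, 33) again — its k=1 value — and the period has length 6.

[28; 1, 1, 2, 1, 1, 56]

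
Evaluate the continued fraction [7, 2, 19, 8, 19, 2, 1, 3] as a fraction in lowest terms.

503975/67311

Fold from the inside: start with 3/1.
  1 + 1/3 = 4/3
  2 + 3/4 = 11/4
  19 + 4/11 = 213/11
  8 + 11/213 = 1715/213
  19 + 213/1715 = 32798/1715
  2 + 1715/32798 = 67311/32798
  7 + 32798/67311 = 503975/67311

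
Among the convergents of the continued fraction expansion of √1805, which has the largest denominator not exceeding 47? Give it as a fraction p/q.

√1805 = [42; 2, 16, 2, 84, …] (period length 4).
Convergents:
  p_0/q_0 = 42/1
  p_1/q_1 = 85/2
  p_2/q_2 = 1402/33
  p_3/q_3 = 2889/68
q_2 = 33 ≤ 47 < 68 = q_3, so the answer is 1402/33.

1402/33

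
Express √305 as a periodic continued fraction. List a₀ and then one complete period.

a₀ = ⌊√305⌋ = 17.
With m₀=0, d₀=1 and mₖ₊₁ = dₖaₖ − mₖ, dₖ₊₁ = (n − mₖ₊₁²)/dₖ, aₖ₊₁ = ⌊(a₀+mₖ₊₁)/dₖ₊₁⌋:
  k=1: m=17, d=16, a=2
  k=2: m=15, d=5, a=6
  k=3: m=15, d=16, a=2
  k=4: m=17, d=1, a=34
d=1 and a=2a₀=34 at k=4, so the next step gives (m, d) = (17, 16) again — its k=1 value — and the period has length 4.

[17; 2, 6, 2, 34]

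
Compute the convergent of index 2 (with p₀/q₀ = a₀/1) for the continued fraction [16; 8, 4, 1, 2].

532/33

Using pₖ = aₖpₖ₋₁ + pₖ₋₂, qₖ = aₖqₖ₋₁ + qₖ₋₂ (with p₋₁=1, p₋₂=0, q₋₁=0, q₋₂=1):
  k=0: a=16, p=16, q=1
  k=1: a=8, p=129, q=8
  k=2: a=4, p=532, q=33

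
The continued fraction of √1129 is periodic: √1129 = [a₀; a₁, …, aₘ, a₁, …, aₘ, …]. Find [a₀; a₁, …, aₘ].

a₀ = ⌊√1129⌋ = 33.
With m₀=0, d₀=1 and mₖ₊₁ = dₖaₖ − mₖ, dₖ₊₁ = (n − mₖ₊₁²)/dₖ, aₖ₊₁ = ⌊(a₀+mₖ₊₁)/dₖ₊₁⌋:
  k=1: m=33, d=40, a=1
  k=2: m=7, d=27, a=1
  k=3: m=20, d=27, a=1
  k=4: m=7, d=40, a=1
  k=5: m=33, d=1, a=66
d=1 and a=2a₀=66 at k=5, so the next step gives (m, d) = (33, 40) again — its k=1 value — and the period has length 5.

[33; 1, 1, 1, 1, 66]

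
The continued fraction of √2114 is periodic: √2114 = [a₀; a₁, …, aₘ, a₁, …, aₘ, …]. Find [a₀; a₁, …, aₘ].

[45; 1, 44, 1, 90]

a₀ = ⌊√2114⌋ = 45.
With m₀=0, d₀=1 and mₖ₊₁ = dₖaₖ − mₖ, dₖ₊₁ = (n − mₖ₊₁²)/dₖ, aₖ₊₁ = ⌊(a₀+mₖ₊₁)/dₖ₊₁⌋:
  k=1: m=45, d=89, a=1
  k=2: m=44, d=2, a=44
  k=3: m=44, d=89, a=1
  k=4: m=45, d=1, a=90
d=1 and a=2a₀=90 at k=4, so the next step gives (m, d) = (45, 89) again — its k=1 value — and the period has length 4.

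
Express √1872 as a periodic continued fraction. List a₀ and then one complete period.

[43; 3, 1, 3, 86]

a₀ = ⌊√1872⌋ = 43.
With m₀=0, d₀=1 and mₖ₊₁ = dₖaₖ − mₖ, dₖ₊₁ = (n − mₖ₊₁²)/dₖ, aₖ₊₁ = ⌊(a₀+mₖ₊₁)/dₖ₊₁⌋:
  k=1: m=43, d=23, a=3
  k=2: m=26, d=52, a=1
  k=3: m=26, d=23, a=3
  k=4: m=43, d=1, a=86
d=1 and a=2a₀=86 at k=4, so the next step gives (m, d) = (43, 23) again — its k=1 value — and the period has length 4.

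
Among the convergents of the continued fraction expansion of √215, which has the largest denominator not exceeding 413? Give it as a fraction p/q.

√215 = [14; 1, 1, 1, 28, …] (period length 4).
Convergents:
  p_0/q_0 = 14/1
  p_1/q_1 = 15/1
  p_2/q_2 = 29/2
  p_3/q_3 = 44/3
  p_4/q_4 = 1261/86
  p_5/q_5 = 1305/89
  p_6/q_6 = 2566/175
  p_7/q_7 = 3871/264
  p_8/q_8 = 110954/7567
q_7 = 264 ≤ 413 < 7567 = q_8, so the answer is 3871/264.

3871/264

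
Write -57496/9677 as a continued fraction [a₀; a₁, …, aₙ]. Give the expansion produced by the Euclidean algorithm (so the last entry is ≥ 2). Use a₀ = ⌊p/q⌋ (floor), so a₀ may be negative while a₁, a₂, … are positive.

-57496 = -6·9677 + 566
9677 = 17·566 + 55
566 = 10·55 + 16
55 = 3·16 + 7
16 = 2·7 + 2
7 = 3·2 + 1
2 = 2·1 + 0  (stop)
So -57496/9677 = [-6; 17, 10, 3, 2, 3, 2].

[-6; 17, 10, 3, 2, 3, 2]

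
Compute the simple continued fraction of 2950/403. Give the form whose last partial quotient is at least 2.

[7; 3, 8, 16]

2950 = 7×403 + 129
403 = 3×129 + 16
129 = 8×16 + 1
16 = 16×1 + 0  (stop)
So 2950/403 = [7; 3, 8, 16].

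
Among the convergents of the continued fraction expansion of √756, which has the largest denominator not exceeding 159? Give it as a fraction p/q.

2997/109

√756 = [27; 2, 54, …] (period length 2).
Convergents:
  p_0/q_0 = 27/1
  p_1/q_1 = 55/2
  p_2/q_2 = 2997/109
  p_3/q_3 = 6049/220
q_2 = 109 ≤ 159 < 220 = q_3, so the answer is 2997/109.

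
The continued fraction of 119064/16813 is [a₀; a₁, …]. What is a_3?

119064 = 7·16813 + 1373   →  a_0 = 7
16813 = 12·1373 + 337   →  a_1 = 12
1373 = 4·337 + 25   →  a_2 = 4
337 = 13·25 + 12   →  a_3 = 13

13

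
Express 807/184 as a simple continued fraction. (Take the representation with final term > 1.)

807 = 4·184 + 71
184 = 2·71 + 42
71 = 1·42 + 29
42 = 1·29 + 13
29 = 2·13 + 3
13 = 4·3 + 1
3 = 3·1 + 0  (stop)
So 807/184 = [4; 2, 1, 1, 2, 4, 3].

[4; 2, 1, 1, 2, 4, 3]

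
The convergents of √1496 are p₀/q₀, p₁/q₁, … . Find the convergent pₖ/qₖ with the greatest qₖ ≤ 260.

3365/87

√1496 = [38; 1, 2, 9, 2, 1, 76, …] (period length 6).
Convergents:
  p_0/q_0 = 38/1
  p_1/q_1 = 39/1
  p_2/q_2 = 116/3
  p_3/q_3 = 1083/28
  p_4/q_4 = 2282/59
  p_5/q_5 = 3365/87
  p_6/q_6 = 258022/6671
q_5 = 87 ≤ 260 < 6671 = q_6, so the answer is 3365/87.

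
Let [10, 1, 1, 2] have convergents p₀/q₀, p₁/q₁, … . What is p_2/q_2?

Using pₖ = aₖpₖ₋₁ + pₖ₋₂, qₖ = aₖqₖ₋₁ + qₖ₋₂ (with p₋₁=1, p₋₂=0, q₋₁=0, q₋₂=1):
  k=0: a=10, p=10, q=1
  k=1: a=1, p=11, q=1
  k=2: a=1, p=21, q=2

21/2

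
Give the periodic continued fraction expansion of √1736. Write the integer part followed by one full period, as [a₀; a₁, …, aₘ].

a₀ = ⌊√1736⌋ = 41.
With m₀=0, d₀=1 and mₖ₊₁ = dₖaₖ − mₖ, dₖ₊₁ = (n − mₖ₊₁²)/dₖ, aₖ₊₁ = ⌊(a₀+mₖ₊₁)/dₖ₊₁⌋:
  k=1: m=41, d=55, a=1
  k=2: m=14, d=28, a=1
  k=3: m=14, d=55, a=1
  k=4: m=41, d=1, a=82
d=1 and a=2a₀=82 at k=4, so the next step gives (m, d) = (41, 55) again — its k=1 value — and the period has length 4.

[41; 1, 1, 1, 82]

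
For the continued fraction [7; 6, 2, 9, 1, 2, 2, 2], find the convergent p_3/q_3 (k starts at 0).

880/123

Using pₖ = aₖpₖ₋₁ + pₖ₋₂, qₖ = aₖqₖ₋₁ + qₖ₋₂ (with p₋₁=1, p₋₂=0, q₋₁=0, q₋₂=1):
  k=0: a=7, p=7, q=1
  k=1: a=6, p=43, q=6
  k=2: a=2, p=93, q=13
  k=3: a=9, p=880, q=123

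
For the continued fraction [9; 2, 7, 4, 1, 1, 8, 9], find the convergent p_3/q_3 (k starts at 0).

587/62

Using pₖ = aₖpₖ₋₁ + pₖ₋₂, qₖ = aₖqₖ₋₁ + qₖ₋₂ (with p₋₁=1, p₋₂=0, q₋₁=0, q₋₂=1):
  k=0: a=9, p=9, q=1
  k=1: a=2, p=19, q=2
  k=2: a=7, p=142, q=15
  k=3: a=4, p=587, q=62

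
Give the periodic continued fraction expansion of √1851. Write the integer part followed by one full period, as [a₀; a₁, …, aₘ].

a₀ = ⌊√1851⌋ = 43.
With m₀=0, d₀=1 and mₖ₊₁ = dₖaₖ − mₖ, dₖ₊₁ = (n − mₖ₊₁²)/dₖ, aₖ₊₁ = ⌊(a₀+mₖ₊₁)/dₖ₊₁⌋:
  k=1: m=43, d=2, a=43
  k=2: m=43, d=1, a=86
d=1 and a=2a₀=86 at k=2, so the next step gives (m, d) = (43, 2) again — its k=1 value — and the period has length 2.

[43; 43, 86]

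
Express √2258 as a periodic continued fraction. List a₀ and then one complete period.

a₀ = ⌊√2258⌋ = 47.
With m₀=0, d₀=1 and mₖ₊₁ = dₖaₖ − mₖ, dₖ₊₁ = (n − mₖ₊₁²)/dₖ, aₖ₊₁ = ⌊(a₀+mₖ₊₁)/dₖ₊₁⌋:
  k=1: m=47, d=49, a=1
  k=2: m=2, d=46, a=1
  k=3: m=44, d=7, a=13
  k=4: m=47, d=7, a=13
  k=5: m=44, d=46, a=1
  k=6: m=2, d=49, a=1
  k=7: m=47, d=1, a=94
d=1 and a=2a₀=94 at k=7, so the next step gives (m, d) = (47, 49) again — its k=1 value — and the period has length 7.

[47; 1, 1, 13, 13, 1, 1, 94]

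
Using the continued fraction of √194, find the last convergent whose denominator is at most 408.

√194 = [13; 1, 12, 1, 26, …] (period length 4).
Convergents:
  p_0/q_0 = 13/1
  p_1/q_1 = 14/1
  p_2/q_2 = 181/13
  p_3/q_3 = 195/14
  p_4/q_4 = 5251/377
  p_5/q_5 = 5446/391
  p_6/q_6 = 70603/5069
q_5 = 391 ≤ 408 < 5069 = q_6, so the answer is 5446/391.

5446/391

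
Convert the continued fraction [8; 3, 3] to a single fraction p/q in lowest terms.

Fold from the inside: start with 3/1.
  3 + 1/3 = 10/3
  8 + 3/10 = 83/10

83/10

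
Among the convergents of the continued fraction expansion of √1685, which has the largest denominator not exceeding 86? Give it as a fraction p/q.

√1685 = [41; 20, 1, 1, 20, 82, …] (period length 5).
Convergents:
  p_0/q_0 = 41/1
  p_1/q_1 = 821/20
  p_2/q_2 = 862/21
  p_3/q_3 = 1683/41
  p_4/q_4 = 34522/841
q_3 = 41 ≤ 86 < 841 = q_4, so the answer is 1683/41.

1683/41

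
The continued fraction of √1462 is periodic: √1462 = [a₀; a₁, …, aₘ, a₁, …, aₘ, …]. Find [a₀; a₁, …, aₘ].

[38; 4, 4, 4, 76]

a₀ = ⌊√1462⌋ = 38.
With m₀=0, d₀=1 and mₖ₊₁ = dₖaₖ − mₖ, dₖ₊₁ = (n − mₖ₊₁²)/dₖ, aₖ₊₁ = ⌊(a₀+mₖ₊₁)/dₖ₊₁⌋:
  k=1: m=38, d=18, a=4
  k=2: m=34, d=17, a=4
  k=3: m=34, d=18, a=4
  k=4: m=38, d=1, a=76
d=1 and a=2a₀=76 at k=4, so the next step gives (m, d) = (38, 18) again — its k=1 value — and the period has length 4.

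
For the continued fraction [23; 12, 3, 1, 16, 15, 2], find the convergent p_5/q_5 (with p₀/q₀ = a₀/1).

Using pₖ = aₖpₖ₋₁ + pₖ₋₂, qₖ = aₖqₖ₋₁ + qₖ₋₂ (with p₋₁=1, p₋₂=0, q₋₁=0, q₋₂=1):
  k=0: a=23, p=23, q=1
  k=1: a=12, p=277, q=12
  k=2: a=3, p=854, q=37
  k=3: a=1, p=1131, q=49
  k=4: a=16, p=18950, q=821
  k=5: a=15, p=285381, q=12364

285381/12364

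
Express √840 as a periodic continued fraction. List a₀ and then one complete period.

a₀ = ⌊√840⌋ = 28.
With m₀=0, d₀=1 and mₖ₊₁ = dₖaₖ − mₖ, dₖ₊₁ = (n − mₖ₊₁²)/dₖ, aₖ₊₁ = ⌊(a₀+mₖ₊₁)/dₖ₊₁⌋:
  k=1: m=28, d=56, a=1
  k=2: m=28, d=1, a=56
d=1 and a=2a₀=56 at k=2, so the next step gives (m, d) = (28, 56) again — its k=1 value — and the period has length 2.

[28; 1, 56]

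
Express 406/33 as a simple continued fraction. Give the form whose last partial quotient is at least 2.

[12; 3, 3, 3]

406 = 12·33 + 10
33 = 3·10 + 3
10 = 3·3 + 1
3 = 3·1 + 0  (stop)
So 406/33 = [12; 3, 3, 3].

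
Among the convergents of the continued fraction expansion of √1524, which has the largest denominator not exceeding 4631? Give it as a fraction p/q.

√1524 = [39; 26, 78, …] (period length 2).
Convergents:
  p_0/q_0 = 39/1
  p_1/q_1 = 1015/26
  p_2/q_2 = 79209/2029
  p_3/q_3 = 2060449/52780
q_2 = 2029 ≤ 4631 < 52780 = q_3, so the answer is 79209/2029.

79209/2029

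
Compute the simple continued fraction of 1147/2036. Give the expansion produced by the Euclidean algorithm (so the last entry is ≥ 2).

1147 = 0*2036 + 1147
2036 = 1*1147 + 889
1147 = 1*889 + 258
889 = 3*258 + 115
258 = 2*115 + 28
115 = 4*28 + 3
28 = 9*3 + 1
3 = 3*1 + 0  (stop)
So 1147/2036 = [0; 1, 1, 3, 2, 4, 9, 3].

[0; 1, 1, 3, 2, 4, 9, 3]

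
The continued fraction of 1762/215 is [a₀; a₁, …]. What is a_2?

1762 = 8·215 + 42   →  a_0 = 8
215 = 5·42 + 5   →  a_1 = 5
42 = 8·5 + 2   →  a_2 = 8

8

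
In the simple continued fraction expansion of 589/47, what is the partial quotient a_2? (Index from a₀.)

1

589 = 12·47 + 25   →  a_0 = 12
47 = 1·25 + 22   →  a_1 = 1
25 = 1·22 + 3   →  a_2 = 1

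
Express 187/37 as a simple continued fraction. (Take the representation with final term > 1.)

187 = 5·37 + 2
37 = 18·2 + 1
2 = 2·1 + 0  (stop)
So 187/37 = [5; 18, 2].

[5; 18, 2]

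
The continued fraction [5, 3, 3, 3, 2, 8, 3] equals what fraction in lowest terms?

10600/1999

Fold from the inside: start with 3/1.
  8 + 1/3 = 25/3
  2 + 3/25 = 53/25
  3 + 25/53 = 184/53
  3 + 53/184 = 605/184
  3 + 184/605 = 1999/605
  5 + 605/1999 = 10600/1999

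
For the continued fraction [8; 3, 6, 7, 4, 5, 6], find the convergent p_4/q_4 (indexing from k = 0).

Using pₖ = aₖpₖ₋₁ + pₖ₋₂, qₖ = aₖqₖ₋₁ + qₖ₋₂ (with p₋₁=1, p₋₂=0, q₋₁=0, q₋₂=1):
  k=0: a=8, p=8, q=1
  k=1: a=3, p=25, q=3
  k=2: a=6, p=158, q=19
  k=3: a=7, p=1131, q=136
  k=4: a=4, p=4682, q=563

4682/563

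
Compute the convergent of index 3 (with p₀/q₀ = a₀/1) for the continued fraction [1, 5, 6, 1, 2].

43/36

Using pₖ = aₖpₖ₋₁ + pₖ₋₂, qₖ = aₖqₖ₋₁ + qₖ₋₂ (with p₋₁=1, p₋₂=0, q₋₁=0, q₋₂=1):
  k=0: a=1, p=1, q=1
  k=1: a=5, p=6, q=5
  k=2: a=6, p=37, q=31
  k=3: a=1, p=43, q=36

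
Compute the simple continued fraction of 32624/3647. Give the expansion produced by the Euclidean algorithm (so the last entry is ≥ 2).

32624 = 8·3647 + 3448
3647 = 1·3448 + 199
3448 = 17·199 + 65
199 = 3·65 + 4
65 = 16·4 + 1
4 = 4·1 + 0  (stop)
So 32624/3647 = [8; 1, 17, 3, 16, 4].

[8; 1, 17, 3, 16, 4]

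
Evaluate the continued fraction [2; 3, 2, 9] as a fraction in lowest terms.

Fold from the inside: start with 9/1.
  2 + 1/9 = 19/9
  3 + 9/19 = 66/19
  2 + 19/66 = 151/66

151/66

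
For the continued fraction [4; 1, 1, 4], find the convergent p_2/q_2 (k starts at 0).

Using pₖ = aₖpₖ₋₁ + pₖ₋₂, qₖ = aₖqₖ₋₁ + qₖ₋₂ (with p₋₁=1, p₋₂=0, q₋₁=0, q₋₂=1):
  k=0: a=4, p=4, q=1
  k=1: a=1, p=5, q=1
  k=2: a=1, p=9, q=2

9/2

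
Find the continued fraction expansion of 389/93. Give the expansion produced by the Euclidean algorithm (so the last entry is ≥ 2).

389 = 4*93 + 17
93 = 5*17 + 8
17 = 2*8 + 1
8 = 8*1 + 0  (stop)
So 389/93 = [4; 5, 2, 8].

[4; 5, 2, 8]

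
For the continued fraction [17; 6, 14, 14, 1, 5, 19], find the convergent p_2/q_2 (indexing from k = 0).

1459/85

Using pₖ = aₖpₖ₋₁ + pₖ₋₂, qₖ = aₖqₖ₋₁ + qₖ₋₂ (with p₋₁=1, p₋₂=0, q₋₁=0, q₋₂=1):
  k=0: a=17, p=17, q=1
  k=1: a=6, p=103, q=6
  k=2: a=14, p=1459, q=85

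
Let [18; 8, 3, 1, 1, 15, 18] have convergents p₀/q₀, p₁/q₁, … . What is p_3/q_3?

598/33

Using pₖ = aₖpₖ₋₁ + pₖ₋₂, qₖ = aₖqₖ₋₁ + qₖ₋₂ (with p₋₁=1, p₋₂=0, q₋₁=0, q₋₂=1):
  k=0: a=18, p=18, q=1
  k=1: a=8, p=145, q=8
  k=2: a=3, p=453, q=25
  k=3: a=1, p=598, q=33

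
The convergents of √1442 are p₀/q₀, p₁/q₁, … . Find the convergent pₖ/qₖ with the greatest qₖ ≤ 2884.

√1442 = [37; 1, 36, 1, 74, …] (period length 4).
Convergents:
  p_0/q_0 = 37/1
  p_1/q_1 = 38/1
  p_2/q_2 = 1405/37
  p_3/q_3 = 1443/38
  p_4/q_4 = 108187/2849
  p_5/q_5 = 109630/2887
q_4 = 2849 ≤ 2884 < 2887 = q_5, so the answer is 108187/2849.

108187/2849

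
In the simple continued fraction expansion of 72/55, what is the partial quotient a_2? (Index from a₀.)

72 = 1·55 + 17   →  a_0 = 1
55 = 3·17 + 4   →  a_1 = 3
17 = 4·4 + 1   →  a_2 = 4

4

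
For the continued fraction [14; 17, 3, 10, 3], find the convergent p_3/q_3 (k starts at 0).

7549/537

Using pₖ = aₖpₖ₋₁ + pₖ₋₂, qₖ = aₖqₖ₋₁ + qₖ₋₂ (with p₋₁=1, p₋₂=0, q₋₁=0, q₋₂=1):
  k=0: a=14, p=14, q=1
  k=1: a=17, p=239, q=17
  k=2: a=3, p=731, q=52
  k=3: a=10, p=7549, q=537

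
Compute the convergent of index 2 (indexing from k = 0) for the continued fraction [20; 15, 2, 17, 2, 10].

Using pₖ = aₖpₖ₋₁ + pₖ₋₂, qₖ = aₖqₖ₋₁ + qₖ₋₂ (with p₋₁=1, p₋₂=0, q₋₁=0, q₋₂=1):
  k=0: a=20, p=20, q=1
  k=1: a=15, p=301, q=15
  k=2: a=2, p=622, q=31

622/31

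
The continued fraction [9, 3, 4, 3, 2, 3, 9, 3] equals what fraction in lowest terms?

Using pₖ = aₖpₖ₋₁ + pₖ₋₂ and qₖ = aₖqₖ₋₁ + qₖ₋₂:
  k=0: a=9, p=9, q=1
  k=1: a=3, p=28, q=3
  k=2: a=4, p=121, q=13
  k=3: a=3, p=391, q=42
  k=4: a=2, p=903, q=97
  k=5: a=3, p=3100, q=333
  k=6: a=9, p=28803, q=3094
  k=7: a=3, p=89509, q=9615

89509/9615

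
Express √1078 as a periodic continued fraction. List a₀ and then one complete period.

[32; 1, 4, 1, 64]

a₀ = ⌊√1078⌋ = 32.
With m₀=0, d₀=1 and mₖ₊₁ = dₖaₖ − mₖ, dₖ₊₁ = (n − mₖ₊₁²)/dₖ, aₖ₊₁ = ⌊(a₀+mₖ₊₁)/dₖ₊₁⌋:
  k=1: m=32, d=54, a=1
  k=2: m=22, d=11, a=4
  k=3: m=22, d=54, a=1
  k=4: m=32, d=1, a=64
d=1 and a=2a₀=64 at k=4, so the next step gives (m, d) = (32, 54) again — its k=1 value — and the period has length 4.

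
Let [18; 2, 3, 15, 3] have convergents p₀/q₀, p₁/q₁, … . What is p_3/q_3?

Using pₖ = aₖpₖ₋₁ + pₖ₋₂, qₖ = aₖqₖ₋₁ + qₖ₋₂ (with p₋₁=1, p₋₂=0, q₋₁=0, q₋₂=1):
  k=0: a=18, p=18, q=1
  k=1: a=2, p=37, q=2
  k=2: a=3, p=129, q=7
  k=3: a=15, p=1972, q=107

1972/107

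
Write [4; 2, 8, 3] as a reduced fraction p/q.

Using pₖ = aₖpₖ₋₁ + pₖ₋₂ and qₖ = aₖqₖ₋₁ + qₖ₋₂:
  k=0: a=4, p=4, q=1
  k=1: a=2, p=9, q=2
  k=2: a=8, p=76, q=17
  k=3: a=3, p=237, q=53

237/53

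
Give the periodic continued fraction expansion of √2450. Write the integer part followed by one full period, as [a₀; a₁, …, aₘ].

[49; 2, 98]

a₀ = ⌊√2450⌋ = 49.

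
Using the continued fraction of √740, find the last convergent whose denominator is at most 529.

9249/340

√740 = [27; 4, 1, 12, 1, 4, 54, …] (period length 6).
Convergents:
  p_0/q_0 = 27/1
  p_1/q_1 = 109/4
  p_2/q_2 = 136/5
  p_3/q_3 = 1741/64
  p_4/q_4 = 1877/69
  p_5/q_5 = 9249/340
  p_6/q_6 = 501323/18429
q_5 = 340 ≤ 529 < 18429 = q_6, so the answer is 9249/340.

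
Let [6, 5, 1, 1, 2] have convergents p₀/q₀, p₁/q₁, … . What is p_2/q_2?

Using pₖ = aₖpₖ₋₁ + pₖ₋₂, qₖ = aₖqₖ₋₁ + qₖ₋₂ (with p₋₁=1, p₋₂=0, q₋₁=0, q₋₂=1):
  k=0: a=6, p=6, q=1
  k=1: a=5, p=31, q=5
  k=2: a=1, p=37, q=6

37/6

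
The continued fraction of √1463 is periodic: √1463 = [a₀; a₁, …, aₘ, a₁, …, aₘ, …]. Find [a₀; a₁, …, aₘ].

[38; 4, 76]

a₀ = ⌊√1463⌋ = 38.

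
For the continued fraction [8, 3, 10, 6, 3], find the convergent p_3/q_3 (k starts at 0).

1573/189

Using pₖ = aₖpₖ₋₁ + pₖ₋₂, qₖ = aₖqₖ₋₁ + qₖ₋₂ (with p₋₁=1, p₋₂=0, q₋₁=0, q₋₂=1):
  k=0: a=8, p=8, q=1
  k=1: a=3, p=25, q=3
  k=2: a=10, p=258, q=31
  k=3: a=6, p=1573, q=189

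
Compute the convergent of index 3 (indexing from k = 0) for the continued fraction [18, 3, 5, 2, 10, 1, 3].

641/35

Using pₖ = aₖpₖ₋₁ + pₖ₋₂, qₖ = aₖqₖ₋₁ + qₖ₋₂ (with p₋₁=1, p₋₂=0, q₋₁=0, q₋₂=1):
  k=0: a=18, p=18, q=1
  k=1: a=3, p=55, q=3
  k=2: a=5, p=293, q=16
  k=3: a=2, p=641, q=35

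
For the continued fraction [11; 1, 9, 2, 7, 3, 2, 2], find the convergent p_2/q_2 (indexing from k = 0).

119/10

Using pₖ = aₖpₖ₋₁ + pₖ₋₂, qₖ = aₖqₖ₋₁ + qₖ₋₂ (with p₋₁=1, p₋₂=0, q₋₁=0, q₋₂=1):
  k=0: a=11, p=11, q=1
  k=1: a=1, p=12, q=1
  k=2: a=9, p=119, q=10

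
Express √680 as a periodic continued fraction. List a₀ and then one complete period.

[26; 13, 52]

a₀ = ⌊√680⌋ = 26.
With m₀=0, d₀=1 and mₖ₊₁ = dₖaₖ − mₖ, dₖ₊₁ = (n − mₖ₊₁²)/dₖ, aₖ₊₁ = ⌊(a₀+mₖ₊₁)/dₖ₊₁⌋:
  k=1: m=26, d=4, a=13
  k=2: m=26, d=1, a=52
d=1 and a=2a₀=52 at k=2, so the next step gives (m, d) = (26, 4) again — its k=1 value — and the period has length 2.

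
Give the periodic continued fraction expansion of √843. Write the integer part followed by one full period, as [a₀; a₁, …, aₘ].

[29; 29, 58]

a₀ = ⌊√843⌋ = 29.
With m₀=0, d₀=1 and mₖ₊₁ = dₖaₖ − mₖ, dₖ₊₁ = (n − mₖ₊₁²)/dₖ, aₖ₊₁ = ⌊(a₀+mₖ₊₁)/dₖ₊₁⌋:
  k=1: m=29, d=2, a=29
  k=2: m=29, d=1, a=58
d=1 and a=2a₀=58 at k=2, so the next step gives (m, d) = (29, 2) again — its k=1 value — and the period has length 2.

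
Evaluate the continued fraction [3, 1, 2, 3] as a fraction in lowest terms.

Fold from the inside: start with 3/1.
  2 + 1/3 = 7/3
  1 + 3/7 = 10/7
  3 + 7/10 = 37/10

37/10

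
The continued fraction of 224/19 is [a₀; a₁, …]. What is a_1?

224 = 11·19 + 15   →  a_0 = 11
19 = 1·15 + 4   →  a_1 = 1

1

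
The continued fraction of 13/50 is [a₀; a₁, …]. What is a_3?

13 = 0·50 + 13   →  a_0 = 0
50 = 3·13 + 11   →  a_1 = 3
13 = 1·11 + 2   →  a_2 = 1
11 = 5·2 + 1   →  a_3 = 5

5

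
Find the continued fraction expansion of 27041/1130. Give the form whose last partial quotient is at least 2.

27041 = 23·1130 + 1051
1130 = 1·1051 + 79
1051 = 13·79 + 24
79 = 3·24 + 7
24 = 3·7 + 3
7 = 2·3 + 1
3 = 3·1 + 0  (stop)
So 27041/1130 = [23; 1, 13, 3, 3, 2, 3].

[23; 1, 13, 3, 3, 2, 3]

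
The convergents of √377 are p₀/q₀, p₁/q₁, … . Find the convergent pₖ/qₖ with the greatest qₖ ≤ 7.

√377 = [19; 2, 2, 2, 38, …] (period length 4).
Convergents:
  p_0/q_0 = 19/1
  p_1/q_1 = 39/2
  p_2/q_2 = 97/5
  p_3/q_3 = 233/12
q_2 = 5 ≤ 7 < 12 = q_3, so the answer is 97/5.

97/5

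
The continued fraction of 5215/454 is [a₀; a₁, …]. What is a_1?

2

5215 = 11·454 + 221   →  a_0 = 11
454 = 2·221 + 12   →  a_1 = 2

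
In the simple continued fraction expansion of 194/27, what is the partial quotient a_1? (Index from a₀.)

5

194 = 7·27 + 5   →  a_0 = 7
27 = 5·5 + 2   →  a_1 = 5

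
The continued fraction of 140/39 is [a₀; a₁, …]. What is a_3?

2

140 = 3·39 + 23   →  a_0 = 3
39 = 1·23 + 16   →  a_1 = 1
23 = 1·16 + 7   →  a_2 = 1
16 = 2·7 + 2   →  a_3 = 2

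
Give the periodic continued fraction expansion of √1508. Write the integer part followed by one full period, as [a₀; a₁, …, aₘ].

[38; 1, 4, 1, 76]

a₀ = ⌊√1508⌋ = 38.
With m₀=0, d₀=1 and mₖ₊₁ = dₖaₖ − mₖ, dₖ₊₁ = (n − mₖ₊₁²)/dₖ, aₖ₊₁ = ⌊(a₀+mₖ₊₁)/dₖ₊₁⌋:
  k=1: m=38, d=64, a=1
  k=2: m=26, d=13, a=4
  k=3: m=26, d=64, a=1
  k=4: m=38, d=1, a=76
d=1 and a=2a₀=76 at k=4, so the next step gives (m, d) = (38, 64) again — its k=1 value — and the period has length 4.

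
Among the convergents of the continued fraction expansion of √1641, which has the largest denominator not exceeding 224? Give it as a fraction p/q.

4375/108

√1641 = [40; 1, 1, 26, 1, 1, 80, …] (period length 6).
Convergents:
  p_0/q_0 = 40/1
  p_1/q_1 = 41/1
  p_2/q_2 = 81/2
  p_3/q_3 = 2147/53
  p_4/q_4 = 2228/55
  p_5/q_5 = 4375/108
  p_6/q_6 = 352228/8695
q_5 = 108 ≤ 224 < 8695 = q_6, so the answer is 4375/108.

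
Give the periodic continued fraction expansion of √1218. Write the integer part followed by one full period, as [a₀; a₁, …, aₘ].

a₀ = ⌊√1218⌋ = 34.

[34; 1, 8, 1, 68]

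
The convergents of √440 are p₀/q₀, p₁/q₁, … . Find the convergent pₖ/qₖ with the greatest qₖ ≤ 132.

√440 = [20; 1, 40, …] (period length 2).
Convergents:
  p_0/q_0 = 20/1
  p_1/q_1 = 21/1
  p_2/q_2 = 860/41
  p_3/q_3 = 881/42
  p_4/q_4 = 36100/1721
q_3 = 42 ≤ 132 < 1721 = q_4, so the answer is 881/42.

881/42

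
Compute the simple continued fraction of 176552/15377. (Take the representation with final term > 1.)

[11; 2, 13, 16, 1, 2, 11]

176552 = 11*15377 + 7405
15377 = 2*7405 + 567
7405 = 13*567 + 34
567 = 16*34 + 23
34 = 1*23 + 11
23 = 2*11 + 1
11 = 11*1 + 0  (stop)
So 176552/15377 = [11; 2, 13, 16, 1, 2, 11].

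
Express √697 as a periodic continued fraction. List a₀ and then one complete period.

[26; 2, 2, 52]

a₀ = ⌊√697⌋ = 26.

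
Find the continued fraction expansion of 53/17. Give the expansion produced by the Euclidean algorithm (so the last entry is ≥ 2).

53 = 3*17 + 2
17 = 8*2 + 1
2 = 2*1 + 0  (stop)
So 53/17 = [3; 8, 2].

[3; 8, 2]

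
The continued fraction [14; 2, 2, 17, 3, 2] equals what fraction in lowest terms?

Fold from the inside: start with 2/1.
  3 + 1/2 = 7/2
  17 + 2/7 = 121/7
  2 + 7/121 = 249/121
  2 + 121/249 = 619/249
  14 + 249/619 = 8915/619

8915/619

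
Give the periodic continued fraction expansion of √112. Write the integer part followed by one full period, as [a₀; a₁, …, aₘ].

a₀ = ⌊√112⌋ = 10.

[10; 1, 1, 2, 1, 1, 20]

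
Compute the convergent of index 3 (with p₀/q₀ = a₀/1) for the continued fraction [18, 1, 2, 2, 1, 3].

131/7

Using pₖ = aₖpₖ₋₁ + pₖ₋₂, qₖ = aₖqₖ₋₁ + qₖ₋₂ (with p₋₁=1, p₋₂=0, q₋₁=0, q₋₂=1):
  k=0: a=18, p=18, q=1
  k=1: a=1, p=19, q=1
  k=2: a=2, p=56, q=3
  k=3: a=2, p=131, q=7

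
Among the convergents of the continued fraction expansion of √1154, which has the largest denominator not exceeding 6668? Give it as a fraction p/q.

√1154 = [33; 1, 32, 1, 66, …] (period length 4).
Convergents:
  p_0/q_0 = 33/1
  p_1/q_1 = 34/1
  p_2/q_2 = 1121/33
  p_3/q_3 = 1155/34
  p_4/q_4 = 77351/2277
  p_5/q_5 = 78506/2311
  p_6/q_6 = 2589543/76229
q_5 = 2311 ≤ 6668 < 76229 = q_6, so the answer is 78506/2311.

78506/2311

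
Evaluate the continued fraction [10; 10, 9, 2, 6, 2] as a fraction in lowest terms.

27045/2678

Using pₖ = aₖpₖ₋₁ + pₖ₋₂ and qₖ = aₖqₖ₋₁ + qₖ₋₂:
  k=0: a=10, p=10, q=1
  k=1: a=10, p=101, q=10
  k=2: a=9, p=919, q=91
  k=3: a=2, p=1939, q=192
  k=4: a=6, p=12553, q=1243
  k=5: a=2, p=27045, q=2678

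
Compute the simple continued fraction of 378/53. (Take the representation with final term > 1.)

[7; 7, 1, 1, 3]

378 = 7*53 + 7
53 = 7*7 + 4
7 = 1*4 + 3
4 = 1*3 + 1
3 = 3*1 + 0  (stop)
So 378/53 = [7; 7, 1, 1, 3].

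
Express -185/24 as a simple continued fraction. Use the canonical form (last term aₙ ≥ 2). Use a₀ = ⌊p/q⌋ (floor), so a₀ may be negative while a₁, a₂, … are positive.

[-8; 3, 2, 3]

-185 = -8·24 + 7
24 = 3·7 + 3
7 = 2·3 + 1
3 = 3·1 + 0  (stop)
So -185/24 = [-8; 3, 2, 3].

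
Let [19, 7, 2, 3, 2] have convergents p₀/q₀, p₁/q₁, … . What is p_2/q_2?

Using pₖ = aₖpₖ₋₁ + pₖ₋₂, qₖ = aₖqₖ₋₁ + qₖ₋₂ (with p₋₁=1, p₋₂=0, q₋₁=0, q₋₂=1):
  k=0: a=19, p=19, q=1
  k=1: a=7, p=134, q=7
  k=2: a=2, p=287, q=15

287/15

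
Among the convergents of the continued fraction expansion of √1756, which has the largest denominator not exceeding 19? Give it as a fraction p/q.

√1756 = [41; 1, 9, 2, 20, 2, 9, 1, 82, …] (period length 8).
Convergents:
  p_0/q_0 = 41/1
  p_1/q_1 = 42/1
  p_2/q_2 = 419/10
  p_3/q_3 = 880/21
q_2 = 10 ≤ 19 < 21 = q_3, so the answer is 419/10.

419/10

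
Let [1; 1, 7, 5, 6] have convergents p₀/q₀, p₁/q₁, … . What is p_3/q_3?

77/41

Using pₖ = aₖpₖ₋₁ + pₖ₋₂, qₖ = aₖqₖ₋₁ + qₖ₋₂ (with p₋₁=1, p₋₂=0, q₋₁=0, q₋₂=1):
  k=0: a=1, p=1, q=1
  k=1: a=1, p=2, q=1
  k=2: a=7, p=15, q=8
  k=3: a=5, p=77, q=41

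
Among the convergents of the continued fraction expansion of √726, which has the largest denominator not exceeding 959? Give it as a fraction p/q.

√726 = [26; 1, 16, 1, 52, …] (period length 4).
Convergents:
  p_0/q_0 = 26/1
  p_1/q_1 = 27/1
  p_2/q_2 = 458/17
  p_3/q_3 = 485/18
  p_4/q_4 = 25678/953
  p_5/q_5 = 26163/971
q_4 = 953 ≤ 959 < 971 = q_5, so the answer is 25678/953.

25678/953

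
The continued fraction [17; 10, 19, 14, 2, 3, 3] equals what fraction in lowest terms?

1088245/63642

Fold from the inside: start with 3/1.
  3 + 1/3 = 10/3
  2 + 3/10 = 23/10
  14 + 10/23 = 332/23
  19 + 23/332 = 6331/332
  10 + 332/6331 = 63642/6331
  17 + 6331/63642 = 1088245/63642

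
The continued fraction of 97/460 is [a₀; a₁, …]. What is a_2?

97 = 0·460 + 97   →  a_0 = 0
460 = 4·97 + 72   →  a_1 = 4
97 = 1·72 + 25   →  a_2 = 1

1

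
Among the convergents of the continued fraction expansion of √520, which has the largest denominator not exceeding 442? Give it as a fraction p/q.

√520 = [22; 1, 4, 11, 4, 1, 44, …] (period length 6).
Convergents:
  p_0/q_0 = 22/1
  p_1/q_1 = 23/1
  p_2/q_2 = 114/5
  p_3/q_3 = 1277/56
  p_4/q_4 = 5222/229
  p_5/q_5 = 6499/285
  p_6/q_6 = 291178/12769
q_5 = 285 ≤ 442 < 12769 = q_6, so the answer is 6499/285.

6499/285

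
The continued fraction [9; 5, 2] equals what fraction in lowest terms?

101/11

Fold from the inside: start with 2/1.
  5 + 1/2 = 11/2
  9 + 2/11 = 101/11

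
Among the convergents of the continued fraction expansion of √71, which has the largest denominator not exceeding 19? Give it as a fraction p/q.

59/7

√71 = [8; 2, 2, 1, 7, 1, 2, 2, 16, …] (period length 8).
Convergents:
  p_0/q_0 = 8/1
  p_1/q_1 = 17/2
  p_2/q_2 = 42/5
  p_3/q_3 = 59/7
  p_4/q_4 = 455/54
q_3 = 7 ≤ 19 < 54 = q_4, so the answer is 59/7.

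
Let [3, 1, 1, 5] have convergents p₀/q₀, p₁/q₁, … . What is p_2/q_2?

Using pₖ = aₖpₖ₋₁ + pₖ₋₂, qₖ = aₖqₖ₋₁ + qₖ₋₂ (with p₋₁=1, p₋₂=0, q₋₁=0, q₋₂=1):
  k=0: a=3, p=3, q=1
  k=1: a=1, p=4, q=1
  k=2: a=1, p=7, q=2

7/2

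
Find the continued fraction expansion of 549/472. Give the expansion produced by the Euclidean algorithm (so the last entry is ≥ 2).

549 = 1×472 + 77
472 = 6×77 + 10
77 = 7×10 + 7
10 = 1×7 + 3
7 = 2×3 + 1
3 = 3×1 + 0  (stop)
So 549/472 = [1; 6, 7, 1, 2, 3].

[1; 6, 7, 1, 2, 3]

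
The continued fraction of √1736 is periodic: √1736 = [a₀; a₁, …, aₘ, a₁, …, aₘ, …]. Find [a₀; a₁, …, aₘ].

a₀ = ⌊√1736⌋ = 41.
With m₀=0, d₀=1 and mₖ₊₁ = dₖaₖ − mₖ, dₖ₊₁ = (n − mₖ₊₁²)/dₖ, aₖ₊₁ = ⌊(a₀+mₖ₊₁)/dₖ₊₁⌋:
  k=1: m=41, d=55, a=1
  k=2: m=14, d=28, a=1
  k=3: m=14, d=55, a=1
  k=4: m=41, d=1, a=82
d=1 and a=2a₀=82 at k=4, so the next step gives (m, d) = (41, 55) again — its k=1 value — and the period has length 4.

[41; 1, 1, 1, 82]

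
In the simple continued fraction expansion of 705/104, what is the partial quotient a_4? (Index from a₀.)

705 = 6·104 + 81   →  a_0 = 6
104 = 1·81 + 23   →  a_1 = 1
81 = 3·23 + 12   →  a_2 = 3
23 = 1·12 + 11   →  a_3 = 1
12 = 1·11 + 1   →  a_4 = 1

1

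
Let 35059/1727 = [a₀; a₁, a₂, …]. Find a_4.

35059 = 20·1727 + 519   →  a_0 = 20
1727 = 3·519 + 170   →  a_1 = 3
519 = 3·170 + 9   →  a_2 = 3
170 = 18·9 + 8   →  a_3 = 18
9 = 1·8 + 1   →  a_4 = 1

1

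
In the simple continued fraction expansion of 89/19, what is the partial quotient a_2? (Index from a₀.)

89 = 4·19 + 13   →  a_0 = 4
19 = 1·13 + 6   →  a_1 = 1
13 = 2·6 + 1   →  a_2 = 2

2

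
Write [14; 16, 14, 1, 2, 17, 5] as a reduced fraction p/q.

871957/62007

Fold from the inside: start with 5/1.
  17 + 1/5 = 86/5
  2 + 5/86 = 177/86
  1 + 86/177 = 263/177
  14 + 177/263 = 3859/263
  16 + 263/3859 = 62007/3859
  14 + 3859/62007 = 871957/62007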